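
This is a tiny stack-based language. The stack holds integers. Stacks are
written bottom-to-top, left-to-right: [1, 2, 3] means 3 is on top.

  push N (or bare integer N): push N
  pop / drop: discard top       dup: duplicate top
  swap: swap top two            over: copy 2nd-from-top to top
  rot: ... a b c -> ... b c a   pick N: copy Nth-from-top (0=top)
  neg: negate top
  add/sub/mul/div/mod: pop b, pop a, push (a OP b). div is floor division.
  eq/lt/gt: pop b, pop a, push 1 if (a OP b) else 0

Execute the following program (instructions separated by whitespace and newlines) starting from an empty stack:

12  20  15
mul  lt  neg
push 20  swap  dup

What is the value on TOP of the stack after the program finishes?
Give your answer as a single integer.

After 'push 12': [12]
After 'push 20': [12, 20]
After 'push 15': [12, 20, 15]
After 'mul': [12, 300]
After 'lt': [1]
After 'neg': [-1]
After 'push 20': [-1, 20]
After 'swap': [20, -1]
After 'dup': [20, -1, -1]

Answer: -1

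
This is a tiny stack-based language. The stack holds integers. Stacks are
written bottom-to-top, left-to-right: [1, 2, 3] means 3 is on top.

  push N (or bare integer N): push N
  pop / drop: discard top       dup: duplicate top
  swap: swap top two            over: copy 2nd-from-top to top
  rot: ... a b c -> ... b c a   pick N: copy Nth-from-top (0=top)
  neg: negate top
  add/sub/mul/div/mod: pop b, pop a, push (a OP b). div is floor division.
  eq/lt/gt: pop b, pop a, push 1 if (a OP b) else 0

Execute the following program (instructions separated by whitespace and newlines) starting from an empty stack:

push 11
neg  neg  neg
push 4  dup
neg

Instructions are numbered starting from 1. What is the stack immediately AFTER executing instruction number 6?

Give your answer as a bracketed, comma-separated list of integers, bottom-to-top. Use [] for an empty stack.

Step 1 ('push 11'): [11]
Step 2 ('neg'): [-11]
Step 3 ('neg'): [11]
Step 4 ('neg'): [-11]
Step 5 ('push 4'): [-11, 4]
Step 6 ('dup'): [-11, 4, 4]

Answer: [-11, 4, 4]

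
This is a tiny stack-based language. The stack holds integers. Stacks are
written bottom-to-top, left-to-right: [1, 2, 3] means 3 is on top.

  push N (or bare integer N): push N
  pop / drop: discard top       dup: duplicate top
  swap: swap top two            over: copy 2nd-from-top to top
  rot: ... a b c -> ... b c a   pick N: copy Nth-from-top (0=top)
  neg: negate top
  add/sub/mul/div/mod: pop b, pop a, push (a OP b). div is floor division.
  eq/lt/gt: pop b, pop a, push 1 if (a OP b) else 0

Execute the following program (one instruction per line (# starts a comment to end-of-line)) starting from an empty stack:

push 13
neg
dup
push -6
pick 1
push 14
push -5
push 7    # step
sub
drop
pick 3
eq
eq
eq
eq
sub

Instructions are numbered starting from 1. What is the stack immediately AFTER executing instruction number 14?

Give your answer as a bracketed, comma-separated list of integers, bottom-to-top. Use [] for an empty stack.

Step 1 ('push 13'): [13]
Step 2 ('neg'): [-13]
Step 3 ('dup'): [-13, -13]
Step 4 ('push -6'): [-13, -13, -6]
Step 5 ('pick 1'): [-13, -13, -6, -13]
Step 6 ('push 14'): [-13, -13, -6, -13, 14]
Step 7 ('push -5'): [-13, -13, -6, -13, 14, -5]
Step 8 ('push 7'): [-13, -13, -6, -13, 14, -5, 7]
Step 9 ('sub'): [-13, -13, -6, -13, 14, -12]
Step 10 ('drop'): [-13, -13, -6, -13, 14]
Step 11 ('pick 3'): [-13, -13, -6, -13, 14, -13]
Step 12 ('eq'): [-13, -13, -6, -13, 0]
Step 13 ('eq'): [-13, -13, -6, 0]
Step 14 ('eq'): [-13, -13, 0]

Answer: [-13, -13, 0]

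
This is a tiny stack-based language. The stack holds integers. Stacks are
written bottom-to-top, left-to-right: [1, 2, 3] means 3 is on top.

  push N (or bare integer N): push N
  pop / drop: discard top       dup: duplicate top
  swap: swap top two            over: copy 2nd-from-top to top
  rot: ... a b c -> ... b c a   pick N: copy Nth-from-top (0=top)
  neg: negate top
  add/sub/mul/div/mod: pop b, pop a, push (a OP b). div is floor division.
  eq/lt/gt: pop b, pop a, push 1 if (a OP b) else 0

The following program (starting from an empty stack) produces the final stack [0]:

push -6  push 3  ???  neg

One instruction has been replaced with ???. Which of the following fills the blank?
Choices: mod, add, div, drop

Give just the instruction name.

Answer: mod

Derivation:
Stack before ???: [-6, 3]
Stack after ???:  [0]
Checking each choice:
  mod: MATCH
  add: produces [3]
  div: produces [2]
  drop: produces [6]


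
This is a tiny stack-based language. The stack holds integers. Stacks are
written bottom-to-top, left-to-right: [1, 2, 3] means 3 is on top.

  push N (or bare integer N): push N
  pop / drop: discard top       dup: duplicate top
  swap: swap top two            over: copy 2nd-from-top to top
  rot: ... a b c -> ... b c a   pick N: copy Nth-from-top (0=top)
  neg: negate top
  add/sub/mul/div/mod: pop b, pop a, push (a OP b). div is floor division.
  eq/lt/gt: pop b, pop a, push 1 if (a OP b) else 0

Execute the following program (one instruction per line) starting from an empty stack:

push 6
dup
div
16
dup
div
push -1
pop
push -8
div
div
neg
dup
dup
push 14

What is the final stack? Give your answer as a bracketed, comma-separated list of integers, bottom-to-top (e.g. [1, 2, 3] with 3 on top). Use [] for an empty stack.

Answer: [1, 1, 1, 14]

Derivation:
After 'push 6': [6]
After 'dup': [6, 6]
After 'div': [1]
After 'push 16': [1, 16]
After 'dup': [1, 16, 16]
After 'div': [1, 1]
After 'push -1': [1, 1, -1]
After 'pop': [1, 1]
After 'push -8': [1, 1, -8]
After 'div': [1, -1]
After 'div': [-1]
After 'neg': [1]
After 'dup': [1, 1]
After 'dup': [1, 1, 1]
After 'push 14': [1, 1, 1, 14]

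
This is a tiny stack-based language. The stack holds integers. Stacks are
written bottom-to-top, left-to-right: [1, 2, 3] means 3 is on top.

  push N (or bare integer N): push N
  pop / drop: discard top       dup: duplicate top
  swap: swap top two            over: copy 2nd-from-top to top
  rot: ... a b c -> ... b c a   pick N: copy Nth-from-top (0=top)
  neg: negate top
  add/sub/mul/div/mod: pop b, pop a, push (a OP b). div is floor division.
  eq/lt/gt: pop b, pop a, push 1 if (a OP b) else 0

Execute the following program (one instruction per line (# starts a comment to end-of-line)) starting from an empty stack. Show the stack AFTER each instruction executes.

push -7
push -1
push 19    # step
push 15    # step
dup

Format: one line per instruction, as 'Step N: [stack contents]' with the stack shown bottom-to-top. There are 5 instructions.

Step 1: [-7]
Step 2: [-7, -1]
Step 3: [-7, -1, 19]
Step 4: [-7, -1, 19, 15]
Step 5: [-7, -1, 19, 15, 15]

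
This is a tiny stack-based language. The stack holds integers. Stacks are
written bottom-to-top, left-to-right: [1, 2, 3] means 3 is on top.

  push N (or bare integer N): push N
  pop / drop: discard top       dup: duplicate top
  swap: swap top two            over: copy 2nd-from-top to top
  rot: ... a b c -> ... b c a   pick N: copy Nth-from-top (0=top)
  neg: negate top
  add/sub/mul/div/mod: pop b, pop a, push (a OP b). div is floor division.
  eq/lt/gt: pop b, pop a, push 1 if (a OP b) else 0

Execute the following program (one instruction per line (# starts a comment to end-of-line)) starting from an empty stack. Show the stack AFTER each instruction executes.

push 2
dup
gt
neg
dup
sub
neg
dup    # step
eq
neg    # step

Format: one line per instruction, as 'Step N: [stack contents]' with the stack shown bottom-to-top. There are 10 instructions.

Step 1: [2]
Step 2: [2, 2]
Step 3: [0]
Step 4: [0]
Step 5: [0, 0]
Step 6: [0]
Step 7: [0]
Step 8: [0, 0]
Step 9: [1]
Step 10: [-1]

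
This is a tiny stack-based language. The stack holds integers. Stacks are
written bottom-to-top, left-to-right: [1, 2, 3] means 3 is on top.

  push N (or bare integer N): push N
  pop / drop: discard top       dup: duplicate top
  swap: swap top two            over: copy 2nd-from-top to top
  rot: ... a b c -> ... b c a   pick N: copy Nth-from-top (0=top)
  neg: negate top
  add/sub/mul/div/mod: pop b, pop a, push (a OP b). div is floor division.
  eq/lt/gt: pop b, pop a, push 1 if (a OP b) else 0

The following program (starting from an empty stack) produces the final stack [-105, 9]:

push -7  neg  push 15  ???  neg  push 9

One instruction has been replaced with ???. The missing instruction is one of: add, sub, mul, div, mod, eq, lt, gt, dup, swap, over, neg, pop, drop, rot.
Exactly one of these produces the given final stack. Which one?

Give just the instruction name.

Stack before ???: [7, 15]
Stack after ???:  [105]
The instruction that transforms [7, 15] -> [105] is: mul

Answer: mul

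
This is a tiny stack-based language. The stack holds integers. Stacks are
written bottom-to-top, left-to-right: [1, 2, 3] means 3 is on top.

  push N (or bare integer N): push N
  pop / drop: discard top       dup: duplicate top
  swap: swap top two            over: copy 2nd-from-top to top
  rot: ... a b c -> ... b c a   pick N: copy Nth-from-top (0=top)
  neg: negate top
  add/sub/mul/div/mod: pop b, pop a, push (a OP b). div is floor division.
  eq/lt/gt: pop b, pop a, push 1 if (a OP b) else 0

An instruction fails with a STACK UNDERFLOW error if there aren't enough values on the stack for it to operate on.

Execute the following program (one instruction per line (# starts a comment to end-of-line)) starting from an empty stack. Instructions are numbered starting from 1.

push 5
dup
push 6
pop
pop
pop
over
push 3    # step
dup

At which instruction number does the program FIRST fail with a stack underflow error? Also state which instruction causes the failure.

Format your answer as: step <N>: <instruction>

Step 1 ('push 5'): stack = [5], depth = 1
Step 2 ('dup'): stack = [5, 5], depth = 2
Step 3 ('push 6'): stack = [5, 5, 6], depth = 3
Step 4 ('pop'): stack = [5, 5], depth = 2
Step 5 ('pop'): stack = [5], depth = 1
Step 6 ('pop'): stack = [], depth = 0
Step 7 ('over'): needs 2 value(s) but depth is 0 — STACK UNDERFLOW

Answer: step 7: over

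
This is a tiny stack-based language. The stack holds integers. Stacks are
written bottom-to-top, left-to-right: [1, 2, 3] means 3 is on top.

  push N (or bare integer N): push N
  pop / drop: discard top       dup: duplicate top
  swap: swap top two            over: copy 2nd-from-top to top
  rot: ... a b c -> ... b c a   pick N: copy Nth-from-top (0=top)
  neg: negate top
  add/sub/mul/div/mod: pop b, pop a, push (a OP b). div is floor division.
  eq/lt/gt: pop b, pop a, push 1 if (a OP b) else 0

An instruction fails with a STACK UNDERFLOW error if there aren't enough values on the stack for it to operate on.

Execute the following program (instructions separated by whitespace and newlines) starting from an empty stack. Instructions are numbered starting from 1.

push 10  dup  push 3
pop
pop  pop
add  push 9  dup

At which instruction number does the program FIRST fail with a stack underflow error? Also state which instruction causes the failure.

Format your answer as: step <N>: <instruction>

Step 1 ('push 10'): stack = [10], depth = 1
Step 2 ('dup'): stack = [10, 10], depth = 2
Step 3 ('push 3'): stack = [10, 10, 3], depth = 3
Step 4 ('pop'): stack = [10, 10], depth = 2
Step 5 ('pop'): stack = [10], depth = 1
Step 6 ('pop'): stack = [], depth = 0
Step 7 ('add'): needs 2 value(s) but depth is 0 — STACK UNDERFLOW

Answer: step 7: add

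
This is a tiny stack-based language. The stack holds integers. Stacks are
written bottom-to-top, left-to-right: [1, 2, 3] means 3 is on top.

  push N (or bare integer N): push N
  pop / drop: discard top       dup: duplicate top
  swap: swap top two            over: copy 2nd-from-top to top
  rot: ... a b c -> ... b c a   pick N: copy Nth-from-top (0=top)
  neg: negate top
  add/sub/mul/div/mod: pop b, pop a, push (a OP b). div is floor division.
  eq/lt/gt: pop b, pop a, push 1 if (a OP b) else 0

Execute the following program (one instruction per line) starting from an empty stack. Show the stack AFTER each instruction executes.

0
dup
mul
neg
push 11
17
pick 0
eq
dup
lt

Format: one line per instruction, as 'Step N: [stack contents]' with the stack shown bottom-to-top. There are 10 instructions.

Step 1: [0]
Step 2: [0, 0]
Step 3: [0]
Step 4: [0]
Step 5: [0, 11]
Step 6: [0, 11, 17]
Step 7: [0, 11, 17, 17]
Step 8: [0, 11, 1]
Step 9: [0, 11, 1, 1]
Step 10: [0, 11, 0]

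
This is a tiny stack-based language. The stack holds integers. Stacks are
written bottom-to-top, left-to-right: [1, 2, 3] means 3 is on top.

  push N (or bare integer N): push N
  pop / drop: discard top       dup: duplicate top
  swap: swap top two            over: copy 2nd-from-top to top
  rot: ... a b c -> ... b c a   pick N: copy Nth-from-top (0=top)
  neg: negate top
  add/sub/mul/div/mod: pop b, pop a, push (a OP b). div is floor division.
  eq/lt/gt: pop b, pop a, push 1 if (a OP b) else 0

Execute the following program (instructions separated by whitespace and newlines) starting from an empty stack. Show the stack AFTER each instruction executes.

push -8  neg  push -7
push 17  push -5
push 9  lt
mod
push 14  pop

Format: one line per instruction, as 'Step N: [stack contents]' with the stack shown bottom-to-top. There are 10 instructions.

Step 1: [-8]
Step 2: [8]
Step 3: [8, -7]
Step 4: [8, -7, 17]
Step 5: [8, -7, 17, -5]
Step 6: [8, -7, 17, -5, 9]
Step 7: [8, -7, 17, 1]
Step 8: [8, -7, 0]
Step 9: [8, -7, 0, 14]
Step 10: [8, -7, 0]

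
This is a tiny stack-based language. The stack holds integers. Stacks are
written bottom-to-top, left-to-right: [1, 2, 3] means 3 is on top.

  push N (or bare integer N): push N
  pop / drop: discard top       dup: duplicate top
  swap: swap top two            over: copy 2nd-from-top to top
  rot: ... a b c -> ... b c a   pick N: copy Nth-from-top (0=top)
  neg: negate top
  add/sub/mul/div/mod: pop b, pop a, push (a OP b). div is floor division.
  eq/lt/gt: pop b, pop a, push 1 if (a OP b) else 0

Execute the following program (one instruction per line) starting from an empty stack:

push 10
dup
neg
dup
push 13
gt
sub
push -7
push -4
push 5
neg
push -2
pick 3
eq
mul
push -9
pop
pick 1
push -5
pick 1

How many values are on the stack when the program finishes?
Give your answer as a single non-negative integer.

Answer: 8

Derivation:
After 'push 10': stack = [10] (depth 1)
After 'dup': stack = [10, 10] (depth 2)
After 'neg': stack = [10, -10] (depth 2)
After 'dup': stack = [10, -10, -10] (depth 3)
After 'push 13': stack = [10, -10, -10, 13] (depth 4)
After 'gt': stack = [10, -10, 0] (depth 3)
After 'sub': stack = [10, -10] (depth 2)
After 'push -7': stack = [10, -10, -7] (depth 3)
After 'push -4': stack = [10, -10, -7, -4] (depth 4)
After 'push 5': stack = [10, -10, -7, -4, 5] (depth 5)
After 'neg': stack = [10, -10, -7, -4, -5] (depth 5)
After 'push -2': stack = [10, -10, -7, -4, -5, -2] (depth 6)
After 'pick 3': stack = [10, -10, -7, -4, -5, -2, -7] (depth 7)
After 'eq': stack = [10, -10, -7, -4, -5, 0] (depth 6)
After 'mul': stack = [10, -10, -7, -4, 0] (depth 5)
After 'push -9': stack = [10, -10, -7, -4, 0, -9] (depth 6)
After 'pop': stack = [10, -10, -7, -4, 0] (depth 5)
After 'pick 1': stack = [10, -10, -7, -4, 0, -4] (depth 6)
After 'push -5': stack = [10, -10, -7, -4, 0, -4, -5] (depth 7)
After 'pick 1': stack = [10, -10, -7, -4, 0, -4, -5, -4] (depth 8)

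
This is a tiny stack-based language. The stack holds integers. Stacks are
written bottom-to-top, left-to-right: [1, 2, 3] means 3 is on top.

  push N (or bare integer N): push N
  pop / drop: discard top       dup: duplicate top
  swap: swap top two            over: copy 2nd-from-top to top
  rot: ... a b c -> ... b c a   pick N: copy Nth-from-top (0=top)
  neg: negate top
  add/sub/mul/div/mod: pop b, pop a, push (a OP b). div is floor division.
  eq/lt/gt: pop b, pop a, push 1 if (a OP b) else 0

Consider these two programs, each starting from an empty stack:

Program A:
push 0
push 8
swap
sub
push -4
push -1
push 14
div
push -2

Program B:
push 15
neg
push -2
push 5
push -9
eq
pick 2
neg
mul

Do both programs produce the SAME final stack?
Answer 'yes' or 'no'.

Program A trace:
  After 'push 0': [0]
  After 'push 8': [0, 8]
  After 'swap': [8, 0]
  After 'sub': [8]
  After 'push -4': [8, -4]
  After 'push -1': [8, -4, -1]
  After 'push 14': [8, -4, -1, 14]
  After 'div': [8, -4, -1]
  After 'push -2': [8, -4, -1, -2]
Program A final stack: [8, -4, -1, -2]

Program B trace:
  After 'push 15': [15]
  After 'neg': [-15]
  After 'push -2': [-15, -2]
  After 'push 5': [-15, -2, 5]
  After 'push -9': [-15, -2, 5, -9]
  After 'eq': [-15, -2, 0]
  After 'pick 2': [-15, -2, 0, -15]
  After 'neg': [-15, -2, 0, 15]
  After 'mul': [-15, -2, 0]
Program B final stack: [-15, -2, 0]
Same: no

Answer: no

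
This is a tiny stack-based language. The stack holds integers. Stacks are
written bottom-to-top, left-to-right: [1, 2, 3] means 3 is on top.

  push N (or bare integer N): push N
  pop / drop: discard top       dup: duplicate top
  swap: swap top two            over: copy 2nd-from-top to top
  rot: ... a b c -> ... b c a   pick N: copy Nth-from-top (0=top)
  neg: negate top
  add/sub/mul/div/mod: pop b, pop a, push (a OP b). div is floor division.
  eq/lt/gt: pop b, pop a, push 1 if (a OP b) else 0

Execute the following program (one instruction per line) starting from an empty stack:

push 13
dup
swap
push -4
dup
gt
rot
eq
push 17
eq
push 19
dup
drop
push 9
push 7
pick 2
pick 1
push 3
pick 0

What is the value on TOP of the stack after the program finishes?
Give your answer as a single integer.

Answer: 3

Derivation:
After 'push 13': [13]
After 'dup': [13, 13]
After 'swap': [13, 13]
After 'push -4': [13, 13, -4]
After 'dup': [13, 13, -4, -4]
After 'gt': [13, 13, 0]
After 'rot': [13, 0, 13]
After 'eq': [13, 0]
After 'push 17': [13, 0, 17]
After 'eq': [13, 0]
After 'push 19': [13, 0, 19]
After 'dup': [13, 0, 19, 19]
After 'drop': [13, 0, 19]
After 'push 9': [13, 0, 19, 9]
After 'push 7': [13, 0, 19, 9, 7]
After 'pick 2': [13, 0, 19, 9, 7, 19]
After 'pick 1': [13, 0, 19, 9, 7, 19, 7]
After 'push 3': [13, 0, 19, 9, 7, 19, 7, 3]
After 'pick 0': [13, 0, 19, 9, 7, 19, 7, 3, 3]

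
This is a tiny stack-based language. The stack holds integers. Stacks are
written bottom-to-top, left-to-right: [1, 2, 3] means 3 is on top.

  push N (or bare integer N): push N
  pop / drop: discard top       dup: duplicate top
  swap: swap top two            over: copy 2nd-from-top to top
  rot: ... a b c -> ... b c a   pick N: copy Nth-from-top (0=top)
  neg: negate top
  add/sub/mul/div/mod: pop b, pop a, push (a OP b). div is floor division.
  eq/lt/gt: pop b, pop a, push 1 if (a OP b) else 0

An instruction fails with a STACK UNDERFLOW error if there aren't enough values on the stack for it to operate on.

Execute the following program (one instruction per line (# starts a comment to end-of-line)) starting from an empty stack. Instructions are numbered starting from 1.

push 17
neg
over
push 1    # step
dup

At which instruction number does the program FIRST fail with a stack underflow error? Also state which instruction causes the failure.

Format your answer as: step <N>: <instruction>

Answer: step 3: over

Derivation:
Step 1 ('push 17'): stack = [17], depth = 1
Step 2 ('neg'): stack = [-17], depth = 1
Step 3 ('over'): needs 2 value(s) but depth is 1 — STACK UNDERFLOW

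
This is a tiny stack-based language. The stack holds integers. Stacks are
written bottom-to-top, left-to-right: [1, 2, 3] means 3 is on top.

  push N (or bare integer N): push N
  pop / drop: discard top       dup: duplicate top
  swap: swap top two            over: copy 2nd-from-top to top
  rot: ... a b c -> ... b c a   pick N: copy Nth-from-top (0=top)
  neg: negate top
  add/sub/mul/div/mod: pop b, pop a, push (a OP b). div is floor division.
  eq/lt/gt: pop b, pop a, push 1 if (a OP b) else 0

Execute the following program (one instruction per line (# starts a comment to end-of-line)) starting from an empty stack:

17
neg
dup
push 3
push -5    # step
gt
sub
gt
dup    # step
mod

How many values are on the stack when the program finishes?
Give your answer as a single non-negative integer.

After 'push 17': stack = [17] (depth 1)
After 'neg': stack = [-17] (depth 1)
After 'dup': stack = [-17, -17] (depth 2)
After 'push 3': stack = [-17, -17, 3] (depth 3)
After 'push -5': stack = [-17, -17, 3, -5] (depth 4)
After 'gt': stack = [-17, -17, 1] (depth 3)
After 'sub': stack = [-17, -18] (depth 2)
After 'gt': stack = [1] (depth 1)
After 'dup': stack = [1, 1] (depth 2)
After 'mod': stack = [0] (depth 1)

Answer: 1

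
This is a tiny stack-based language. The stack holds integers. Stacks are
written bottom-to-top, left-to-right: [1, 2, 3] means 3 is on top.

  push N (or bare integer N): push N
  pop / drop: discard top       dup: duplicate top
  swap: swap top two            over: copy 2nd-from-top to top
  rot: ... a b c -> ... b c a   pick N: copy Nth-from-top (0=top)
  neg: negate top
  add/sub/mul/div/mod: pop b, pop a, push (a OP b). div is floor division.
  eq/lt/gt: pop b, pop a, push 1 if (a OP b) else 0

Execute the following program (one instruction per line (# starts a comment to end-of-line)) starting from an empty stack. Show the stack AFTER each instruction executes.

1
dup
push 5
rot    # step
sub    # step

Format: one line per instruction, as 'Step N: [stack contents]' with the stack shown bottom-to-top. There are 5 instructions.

Step 1: [1]
Step 2: [1, 1]
Step 3: [1, 1, 5]
Step 4: [1, 5, 1]
Step 5: [1, 4]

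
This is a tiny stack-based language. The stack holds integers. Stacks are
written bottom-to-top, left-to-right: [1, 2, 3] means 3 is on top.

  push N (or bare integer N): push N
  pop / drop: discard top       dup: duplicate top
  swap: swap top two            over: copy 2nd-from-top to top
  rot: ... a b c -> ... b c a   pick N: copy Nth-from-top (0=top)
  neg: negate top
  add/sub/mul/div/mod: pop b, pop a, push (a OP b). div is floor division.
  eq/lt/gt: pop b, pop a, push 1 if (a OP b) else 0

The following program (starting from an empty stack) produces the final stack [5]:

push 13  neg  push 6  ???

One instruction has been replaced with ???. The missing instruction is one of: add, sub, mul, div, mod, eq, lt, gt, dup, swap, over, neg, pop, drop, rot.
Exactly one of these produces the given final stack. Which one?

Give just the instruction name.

Answer: mod

Derivation:
Stack before ???: [-13, 6]
Stack after ???:  [5]
The instruction that transforms [-13, 6] -> [5] is: mod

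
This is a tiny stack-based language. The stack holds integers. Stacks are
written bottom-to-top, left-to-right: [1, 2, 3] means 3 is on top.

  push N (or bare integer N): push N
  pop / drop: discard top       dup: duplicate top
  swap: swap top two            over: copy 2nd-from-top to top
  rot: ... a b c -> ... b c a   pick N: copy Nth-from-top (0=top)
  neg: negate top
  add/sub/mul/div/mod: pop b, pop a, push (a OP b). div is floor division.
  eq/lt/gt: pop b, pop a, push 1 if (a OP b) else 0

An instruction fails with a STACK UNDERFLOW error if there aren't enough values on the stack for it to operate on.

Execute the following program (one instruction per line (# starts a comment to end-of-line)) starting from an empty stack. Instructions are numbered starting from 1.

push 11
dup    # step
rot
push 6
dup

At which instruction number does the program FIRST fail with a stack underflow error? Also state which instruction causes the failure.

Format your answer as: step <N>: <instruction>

Answer: step 3: rot

Derivation:
Step 1 ('push 11'): stack = [11], depth = 1
Step 2 ('dup'): stack = [11, 11], depth = 2
Step 3 ('rot'): needs 3 value(s) but depth is 2 — STACK UNDERFLOW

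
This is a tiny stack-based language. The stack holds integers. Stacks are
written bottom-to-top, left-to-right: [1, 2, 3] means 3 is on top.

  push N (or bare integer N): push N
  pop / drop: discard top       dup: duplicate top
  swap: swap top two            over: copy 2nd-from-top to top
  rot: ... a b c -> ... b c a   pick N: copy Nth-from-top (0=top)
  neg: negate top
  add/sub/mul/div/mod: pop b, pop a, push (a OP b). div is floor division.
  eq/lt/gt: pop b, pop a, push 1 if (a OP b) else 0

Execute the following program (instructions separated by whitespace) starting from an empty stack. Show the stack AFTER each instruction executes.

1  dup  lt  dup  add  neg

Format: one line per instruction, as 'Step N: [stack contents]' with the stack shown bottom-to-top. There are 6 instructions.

Step 1: [1]
Step 2: [1, 1]
Step 3: [0]
Step 4: [0, 0]
Step 5: [0]
Step 6: [0]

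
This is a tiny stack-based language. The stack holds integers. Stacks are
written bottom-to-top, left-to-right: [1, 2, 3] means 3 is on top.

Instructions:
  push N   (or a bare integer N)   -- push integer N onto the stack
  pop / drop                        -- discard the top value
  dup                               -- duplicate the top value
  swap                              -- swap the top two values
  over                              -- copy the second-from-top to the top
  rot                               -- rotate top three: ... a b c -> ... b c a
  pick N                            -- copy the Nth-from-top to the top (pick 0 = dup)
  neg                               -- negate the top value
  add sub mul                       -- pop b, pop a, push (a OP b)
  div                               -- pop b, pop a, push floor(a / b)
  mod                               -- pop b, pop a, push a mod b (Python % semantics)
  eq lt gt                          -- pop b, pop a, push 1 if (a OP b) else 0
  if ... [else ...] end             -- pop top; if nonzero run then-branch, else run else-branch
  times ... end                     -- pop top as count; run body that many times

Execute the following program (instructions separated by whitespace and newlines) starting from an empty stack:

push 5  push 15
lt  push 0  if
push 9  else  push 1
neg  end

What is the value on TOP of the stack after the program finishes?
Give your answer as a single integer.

After 'push 5': [5]
After 'push 15': [5, 15]
After 'lt': [1]
After 'push 0': [1, 0]
After 'if': [1]
After 'push 1': [1, 1]
After 'neg': [1, -1]

Answer: -1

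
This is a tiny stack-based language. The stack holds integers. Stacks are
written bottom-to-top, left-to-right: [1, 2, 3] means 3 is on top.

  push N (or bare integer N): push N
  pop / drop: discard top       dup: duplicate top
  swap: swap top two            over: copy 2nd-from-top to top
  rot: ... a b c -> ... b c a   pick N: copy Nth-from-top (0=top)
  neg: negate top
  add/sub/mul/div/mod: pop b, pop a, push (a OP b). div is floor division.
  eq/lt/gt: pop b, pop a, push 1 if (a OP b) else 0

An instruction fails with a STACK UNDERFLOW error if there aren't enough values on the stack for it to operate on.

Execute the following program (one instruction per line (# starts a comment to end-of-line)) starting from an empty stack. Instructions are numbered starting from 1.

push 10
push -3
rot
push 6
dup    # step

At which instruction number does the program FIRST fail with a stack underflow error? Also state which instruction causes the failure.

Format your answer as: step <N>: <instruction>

Answer: step 3: rot

Derivation:
Step 1 ('push 10'): stack = [10], depth = 1
Step 2 ('push -3'): stack = [10, -3], depth = 2
Step 3 ('rot'): needs 3 value(s) but depth is 2 — STACK UNDERFLOW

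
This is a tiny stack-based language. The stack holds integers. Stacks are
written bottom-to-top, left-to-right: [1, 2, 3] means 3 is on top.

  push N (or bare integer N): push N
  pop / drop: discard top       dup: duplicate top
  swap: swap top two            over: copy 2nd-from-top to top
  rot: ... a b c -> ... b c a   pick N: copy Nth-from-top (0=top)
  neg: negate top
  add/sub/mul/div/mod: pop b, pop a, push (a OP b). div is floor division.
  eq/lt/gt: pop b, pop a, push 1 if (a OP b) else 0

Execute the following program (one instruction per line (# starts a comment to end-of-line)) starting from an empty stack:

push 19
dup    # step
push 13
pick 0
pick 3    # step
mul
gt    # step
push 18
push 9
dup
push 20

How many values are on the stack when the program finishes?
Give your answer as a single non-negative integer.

Answer: 7

Derivation:
After 'push 19': stack = [19] (depth 1)
After 'dup': stack = [19, 19] (depth 2)
After 'push 13': stack = [19, 19, 13] (depth 3)
After 'pick 0': stack = [19, 19, 13, 13] (depth 4)
After 'pick 3': stack = [19, 19, 13, 13, 19] (depth 5)
After 'mul': stack = [19, 19, 13, 247] (depth 4)
After 'gt': stack = [19, 19, 0] (depth 3)
After 'push 18': stack = [19, 19, 0, 18] (depth 4)
After 'push 9': stack = [19, 19, 0, 18, 9] (depth 5)
After 'dup': stack = [19, 19, 0, 18, 9, 9] (depth 6)
After 'push 20': stack = [19, 19, 0, 18, 9, 9, 20] (depth 7)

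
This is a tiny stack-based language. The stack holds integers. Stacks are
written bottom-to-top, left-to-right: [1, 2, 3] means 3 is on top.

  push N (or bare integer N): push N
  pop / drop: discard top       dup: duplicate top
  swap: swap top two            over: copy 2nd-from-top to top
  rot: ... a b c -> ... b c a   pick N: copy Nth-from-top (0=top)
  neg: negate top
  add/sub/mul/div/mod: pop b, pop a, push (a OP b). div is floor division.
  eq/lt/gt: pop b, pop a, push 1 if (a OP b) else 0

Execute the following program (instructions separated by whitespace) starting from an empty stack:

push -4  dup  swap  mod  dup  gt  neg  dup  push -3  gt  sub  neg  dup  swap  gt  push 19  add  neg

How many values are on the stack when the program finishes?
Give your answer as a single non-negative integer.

After 'push -4': stack = [-4] (depth 1)
After 'dup': stack = [-4, -4] (depth 2)
After 'swap': stack = [-4, -4] (depth 2)
After 'mod': stack = [0] (depth 1)
After 'dup': stack = [0, 0] (depth 2)
After 'gt': stack = [0] (depth 1)
After 'neg': stack = [0] (depth 1)
After 'dup': stack = [0, 0] (depth 2)
After 'push -3': stack = [0, 0, -3] (depth 3)
After 'gt': stack = [0, 1] (depth 2)
After 'sub': stack = [-1] (depth 1)
After 'neg': stack = [1] (depth 1)
After 'dup': stack = [1, 1] (depth 2)
After 'swap': stack = [1, 1] (depth 2)
After 'gt': stack = [0] (depth 1)
After 'push 19': stack = [0, 19] (depth 2)
After 'add': stack = [19] (depth 1)
After 'neg': stack = [-19] (depth 1)

Answer: 1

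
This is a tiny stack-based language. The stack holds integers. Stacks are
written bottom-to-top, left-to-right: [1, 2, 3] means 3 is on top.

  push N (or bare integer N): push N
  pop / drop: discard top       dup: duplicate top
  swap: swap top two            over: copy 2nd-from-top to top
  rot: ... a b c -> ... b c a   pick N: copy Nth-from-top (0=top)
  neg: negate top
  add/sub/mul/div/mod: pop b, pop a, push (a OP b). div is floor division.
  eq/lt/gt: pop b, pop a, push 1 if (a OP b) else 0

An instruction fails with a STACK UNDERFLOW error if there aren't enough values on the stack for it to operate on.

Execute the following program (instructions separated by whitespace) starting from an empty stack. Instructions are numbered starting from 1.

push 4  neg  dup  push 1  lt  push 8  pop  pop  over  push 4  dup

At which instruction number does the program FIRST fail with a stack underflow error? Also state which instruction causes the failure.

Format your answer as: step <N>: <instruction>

Step 1 ('push 4'): stack = [4], depth = 1
Step 2 ('neg'): stack = [-4], depth = 1
Step 3 ('dup'): stack = [-4, -4], depth = 2
Step 4 ('push 1'): stack = [-4, -4, 1], depth = 3
Step 5 ('lt'): stack = [-4, 1], depth = 2
Step 6 ('push 8'): stack = [-4, 1, 8], depth = 3
Step 7 ('pop'): stack = [-4, 1], depth = 2
Step 8 ('pop'): stack = [-4], depth = 1
Step 9 ('over'): needs 2 value(s) but depth is 1 — STACK UNDERFLOW

Answer: step 9: over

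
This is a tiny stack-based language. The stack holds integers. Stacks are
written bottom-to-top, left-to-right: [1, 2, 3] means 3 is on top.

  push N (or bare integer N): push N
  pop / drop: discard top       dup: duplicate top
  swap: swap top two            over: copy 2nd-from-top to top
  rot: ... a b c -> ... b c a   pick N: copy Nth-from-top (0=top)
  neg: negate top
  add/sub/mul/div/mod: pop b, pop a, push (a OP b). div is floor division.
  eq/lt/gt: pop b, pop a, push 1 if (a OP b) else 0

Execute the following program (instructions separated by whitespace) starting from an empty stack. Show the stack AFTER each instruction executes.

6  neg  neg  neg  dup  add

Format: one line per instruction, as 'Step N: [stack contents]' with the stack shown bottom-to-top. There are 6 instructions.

Step 1: [6]
Step 2: [-6]
Step 3: [6]
Step 4: [-6]
Step 5: [-6, -6]
Step 6: [-12]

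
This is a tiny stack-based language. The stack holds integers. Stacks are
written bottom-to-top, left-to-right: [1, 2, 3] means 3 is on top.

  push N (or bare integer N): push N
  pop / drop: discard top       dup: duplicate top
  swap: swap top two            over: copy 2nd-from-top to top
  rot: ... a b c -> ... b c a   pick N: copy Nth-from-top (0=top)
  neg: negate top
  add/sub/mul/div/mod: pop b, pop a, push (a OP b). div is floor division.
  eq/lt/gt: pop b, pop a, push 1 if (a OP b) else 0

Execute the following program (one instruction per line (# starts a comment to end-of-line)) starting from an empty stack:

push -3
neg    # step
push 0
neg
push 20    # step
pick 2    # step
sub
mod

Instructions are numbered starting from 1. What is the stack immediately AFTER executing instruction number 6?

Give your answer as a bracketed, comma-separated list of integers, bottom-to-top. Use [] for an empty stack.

Step 1 ('push -3'): [-3]
Step 2 ('neg'): [3]
Step 3 ('push 0'): [3, 0]
Step 4 ('neg'): [3, 0]
Step 5 ('push 20'): [3, 0, 20]
Step 6 ('pick 2'): [3, 0, 20, 3]

Answer: [3, 0, 20, 3]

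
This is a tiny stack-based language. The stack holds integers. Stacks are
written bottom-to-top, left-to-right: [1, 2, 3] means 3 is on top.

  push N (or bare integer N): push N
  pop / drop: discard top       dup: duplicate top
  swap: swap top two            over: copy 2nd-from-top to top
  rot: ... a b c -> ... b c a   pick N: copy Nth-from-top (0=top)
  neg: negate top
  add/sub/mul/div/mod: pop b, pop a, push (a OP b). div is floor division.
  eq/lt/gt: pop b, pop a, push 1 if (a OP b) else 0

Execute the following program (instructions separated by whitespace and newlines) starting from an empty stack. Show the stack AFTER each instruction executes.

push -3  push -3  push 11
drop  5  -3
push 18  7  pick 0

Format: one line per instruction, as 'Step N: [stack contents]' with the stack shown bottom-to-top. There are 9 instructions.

Step 1: [-3]
Step 2: [-3, -3]
Step 3: [-3, -3, 11]
Step 4: [-3, -3]
Step 5: [-3, -3, 5]
Step 6: [-3, -3, 5, -3]
Step 7: [-3, -3, 5, -3, 18]
Step 8: [-3, -3, 5, -3, 18, 7]
Step 9: [-3, -3, 5, -3, 18, 7, 7]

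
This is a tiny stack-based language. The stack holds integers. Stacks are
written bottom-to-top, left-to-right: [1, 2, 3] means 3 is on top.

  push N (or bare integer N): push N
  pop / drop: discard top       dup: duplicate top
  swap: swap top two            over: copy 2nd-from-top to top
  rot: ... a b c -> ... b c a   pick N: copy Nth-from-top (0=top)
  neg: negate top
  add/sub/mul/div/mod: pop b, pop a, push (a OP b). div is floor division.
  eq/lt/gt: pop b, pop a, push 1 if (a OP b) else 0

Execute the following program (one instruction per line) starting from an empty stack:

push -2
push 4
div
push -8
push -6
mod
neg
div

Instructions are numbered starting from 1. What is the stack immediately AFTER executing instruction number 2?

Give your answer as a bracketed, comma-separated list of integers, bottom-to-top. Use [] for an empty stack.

Step 1 ('push -2'): [-2]
Step 2 ('push 4'): [-2, 4]

Answer: [-2, 4]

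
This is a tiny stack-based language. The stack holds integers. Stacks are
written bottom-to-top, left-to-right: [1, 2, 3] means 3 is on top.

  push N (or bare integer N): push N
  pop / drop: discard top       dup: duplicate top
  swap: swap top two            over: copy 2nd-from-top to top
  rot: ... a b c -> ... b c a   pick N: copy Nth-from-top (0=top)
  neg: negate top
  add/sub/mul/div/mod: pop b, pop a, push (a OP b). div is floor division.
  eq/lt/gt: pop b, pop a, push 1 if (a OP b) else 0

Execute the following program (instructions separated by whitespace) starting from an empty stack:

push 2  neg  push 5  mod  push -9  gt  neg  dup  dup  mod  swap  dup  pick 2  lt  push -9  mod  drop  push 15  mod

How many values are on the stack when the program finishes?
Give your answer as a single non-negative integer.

After 'push 2': stack = [2] (depth 1)
After 'neg': stack = [-2] (depth 1)
After 'push 5': stack = [-2, 5] (depth 2)
After 'mod': stack = [3] (depth 1)
After 'push -9': stack = [3, -9] (depth 2)
After 'gt': stack = [1] (depth 1)
After 'neg': stack = [-1] (depth 1)
After 'dup': stack = [-1, -1] (depth 2)
After 'dup': stack = [-1, -1, -1] (depth 3)
After 'mod': stack = [-1, 0] (depth 2)
After 'swap': stack = [0, -1] (depth 2)
After 'dup': stack = [0, -1, -1] (depth 3)
After 'pick 2': stack = [0, -1, -1, 0] (depth 4)
After 'lt': stack = [0, -1, 1] (depth 3)
After 'push -9': stack = [0, -1, 1, -9] (depth 4)
After 'mod': stack = [0, -1, -8] (depth 3)
After 'drop': stack = [0, -1] (depth 2)
After 'push 15': stack = [0, -1, 15] (depth 3)
After 'mod': stack = [0, 14] (depth 2)

Answer: 2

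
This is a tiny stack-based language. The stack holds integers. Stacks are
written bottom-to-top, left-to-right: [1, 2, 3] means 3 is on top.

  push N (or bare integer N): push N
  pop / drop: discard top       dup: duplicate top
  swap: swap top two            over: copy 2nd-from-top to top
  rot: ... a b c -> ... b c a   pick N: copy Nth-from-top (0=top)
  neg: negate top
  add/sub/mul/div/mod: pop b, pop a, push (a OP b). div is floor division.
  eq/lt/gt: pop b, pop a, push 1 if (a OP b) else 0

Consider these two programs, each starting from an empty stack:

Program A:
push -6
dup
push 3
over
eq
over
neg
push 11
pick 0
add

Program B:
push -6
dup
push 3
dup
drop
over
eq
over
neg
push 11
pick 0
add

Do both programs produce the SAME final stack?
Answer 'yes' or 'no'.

Answer: yes

Derivation:
Program A trace:
  After 'push -6': [-6]
  After 'dup': [-6, -6]
  After 'push 3': [-6, -6, 3]
  After 'over': [-6, -6, 3, -6]
  After 'eq': [-6, -6, 0]
  After 'over': [-6, -6, 0, -6]
  After 'neg': [-6, -6, 0, 6]
  After 'push 11': [-6, -6, 0, 6, 11]
  After 'pick 0': [-6, -6, 0, 6, 11, 11]
  After 'add': [-6, -6, 0, 6, 22]
Program A final stack: [-6, -6, 0, 6, 22]

Program B trace:
  After 'push -6': [-6]
  After 'dup': [-6, -6]
  After 'push 3': [-6, -6, 3]
  After 'dup': [-6, -6, 3, 3]
  After 'drop': [-6, -6, 3]
  After 'over': [-6, -6, 3, -6]
  After 'eq': [-6, -6, 0]
  After 'over': [-6, -6, 0, -6]
  After 'neg': [-6, -6, 0, 6]
  After 'push 11': [-6, -6, 0, 6, 11]
  After 'pick 0': [-6, -6, 0, 6, 11, 11]
  After 'add': [-6, -6, 0, 6, 22]
Program B final stack: [-6, -6, 0, 6, 22]
Same: yes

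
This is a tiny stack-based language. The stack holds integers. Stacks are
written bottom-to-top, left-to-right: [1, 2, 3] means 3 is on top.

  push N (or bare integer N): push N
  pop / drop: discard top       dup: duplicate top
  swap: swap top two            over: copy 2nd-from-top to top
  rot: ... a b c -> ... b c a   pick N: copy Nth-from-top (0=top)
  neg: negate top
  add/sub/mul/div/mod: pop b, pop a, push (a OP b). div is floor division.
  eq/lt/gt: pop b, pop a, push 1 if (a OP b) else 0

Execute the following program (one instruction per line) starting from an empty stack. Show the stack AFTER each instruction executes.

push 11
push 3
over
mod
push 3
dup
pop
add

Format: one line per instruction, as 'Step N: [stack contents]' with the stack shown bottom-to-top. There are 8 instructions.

Step 1: [11]
Step 2: [11, 3]
Step 3: [11, 3, 11]
Step 4: [11, 3]
Step 5: [11, 3, 3]
Step 6: [11, 3, 3, 3]
Step 7: [11, 3, 3]
Step 8: [11, 6]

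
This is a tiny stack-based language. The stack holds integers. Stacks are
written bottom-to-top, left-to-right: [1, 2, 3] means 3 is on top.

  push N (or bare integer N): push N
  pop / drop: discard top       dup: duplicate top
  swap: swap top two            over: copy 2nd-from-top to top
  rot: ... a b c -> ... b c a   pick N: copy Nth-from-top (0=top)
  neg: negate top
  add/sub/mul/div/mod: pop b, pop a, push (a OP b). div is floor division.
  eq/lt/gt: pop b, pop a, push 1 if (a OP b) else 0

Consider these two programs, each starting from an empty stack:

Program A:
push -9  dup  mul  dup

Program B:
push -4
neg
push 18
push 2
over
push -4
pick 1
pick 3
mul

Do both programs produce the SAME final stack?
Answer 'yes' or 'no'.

Program A trace:
  After 'push -9': [-9]
  After 'dup': [-9, -9]
  After 'mul': [81]
  After 'dup': [81, 81]
Program A final stack: [81, 81]

Program B trace:
  After 'push -4': [-4]
  After 'neg': [4]
  After 'push 18': [4, 18]
  After 'push 2': [4, 18, 2]
  After 'over': [4, 18, 2, 18]
  After 'push -4': [4, 18, 2, 18, -4]
  After 'pick 1': [4, 18, 2, 18, -4, 18]
  After 'pick 3': [4, 18, 2, 18, -4, 18, 2]
  After 'mul': [4, 18, 2, 18, -4, 36]
Program B final stack: [4, 18, 2, 18, -4, 36]
Same: no

Answer: no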